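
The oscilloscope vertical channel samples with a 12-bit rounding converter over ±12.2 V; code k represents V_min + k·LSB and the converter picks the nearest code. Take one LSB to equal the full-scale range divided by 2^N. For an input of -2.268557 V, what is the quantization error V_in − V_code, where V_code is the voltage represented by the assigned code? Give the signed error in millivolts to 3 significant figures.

Full-scale range = 12.2 V − (-12.2 V) = 24.4 V. LSB = 24.4 V / 2^12 ≈ 5.957 mV.
Position in LSBs: (-2.268557 − (-12.2)) × 4096/24.4 = 1667.1799; rounding gives k = 1667.
Reconstructed level: -12.2 + 1667 × 24.4/4096 V = -2.269628906 V.
Error = V_in − V_code = -2.268557 − (-2.269628906) = +1.07 mV.

+1.07 mV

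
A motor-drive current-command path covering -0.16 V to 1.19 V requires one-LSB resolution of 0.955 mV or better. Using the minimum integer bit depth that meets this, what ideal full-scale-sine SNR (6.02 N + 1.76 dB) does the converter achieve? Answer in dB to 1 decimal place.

Range = 1.19 − (-0.16) = 1.35 V.
1.35 V / 0.955 mV = 1414. Since 2^10 = 1024 and 2^11 = 2048, N = 11.
6.02(11) + 1.76 = 67.98 dB.

68.0 dB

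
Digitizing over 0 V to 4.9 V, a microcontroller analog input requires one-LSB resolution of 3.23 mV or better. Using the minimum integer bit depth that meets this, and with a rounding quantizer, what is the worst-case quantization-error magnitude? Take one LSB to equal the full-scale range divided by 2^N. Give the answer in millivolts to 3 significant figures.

Range is 4.9 V.
Levels needed ≥ 4.9/3.23 mV = 1517. 2^11 = 2048 suffices, so N_min = 11.
LSB = 4.9 V ÷ 2^11 = 4.9/2048 V = 2.3926 mV.
|e|_max = LSB/2 = 1.20 mV.

1.20 mV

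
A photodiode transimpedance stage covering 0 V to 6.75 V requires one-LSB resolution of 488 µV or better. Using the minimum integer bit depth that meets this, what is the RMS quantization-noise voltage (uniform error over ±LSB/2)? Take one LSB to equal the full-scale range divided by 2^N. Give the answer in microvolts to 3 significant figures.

119 µV

V_FS = 6.75 V.
Levels needed ≥ 6.75/488 µV = 13830. 2^14 = 16384 suffices, so N_min = 14.
LSB = 6.75 V / 2^14 = 411.99 µV.
σ_q = LSB/√12 = 411.99 µV/3.4641 = 119 µV.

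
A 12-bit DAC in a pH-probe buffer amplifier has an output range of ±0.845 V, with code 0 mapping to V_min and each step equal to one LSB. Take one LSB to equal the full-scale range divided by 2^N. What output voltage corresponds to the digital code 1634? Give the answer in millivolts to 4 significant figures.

-170.8 mV

Range = 0.845 − (-0.845) = 1.69 V. LSB = 1.69 V / 2^12.
V_out = V_min + code × LSB = -0.845 V + 1634 × 1.69 V / 4096
      = -0.845 + 0.674185 = -0.170815 V.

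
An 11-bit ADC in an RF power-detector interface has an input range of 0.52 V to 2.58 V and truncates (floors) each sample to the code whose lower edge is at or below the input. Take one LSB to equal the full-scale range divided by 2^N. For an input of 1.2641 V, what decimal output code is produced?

The full-scale span is 2.58 − (0.52) = 2.06 V. LSB = 2.06 V / 2^11 ≈ 1.006 mV.
code = ⌊(V_in − V_min)/LSB⌋ = ⌊(V_in − V_min) × 2^11 / range⌋
     = ⌊(1.2641 − (0.52)) × 2048 / 2.06⌋ = ⌊0.7441 × 2048/2.06⌋
     = ⌊739.765⌋ = 739.

739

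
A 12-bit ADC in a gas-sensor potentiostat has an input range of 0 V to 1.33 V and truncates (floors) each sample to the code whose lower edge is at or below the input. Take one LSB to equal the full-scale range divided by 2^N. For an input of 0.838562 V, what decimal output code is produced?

Span = 1.33 V. LSB = 1.33 V / 2^12 ≈ 324.7 µV.
V_in − V_min = 0.838562 − (0) = 0.838562 V.
Divide by LSB: 0.838562 × 4096/1.33 = 2582.5188.
Truncating gives code 2582.

2582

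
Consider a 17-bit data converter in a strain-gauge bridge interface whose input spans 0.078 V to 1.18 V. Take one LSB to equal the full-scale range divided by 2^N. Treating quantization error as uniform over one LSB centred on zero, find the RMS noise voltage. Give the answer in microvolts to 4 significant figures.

Range = 1.18 − (0.078) = 1.102 V.
LSB = 1.102 V ÷ 2^17 = 1.102/131072 V = 8.40759 µV.
V_rms = LSB/√12 = 8.40759 µV / √12 = 2.427 µV.

2.427 µV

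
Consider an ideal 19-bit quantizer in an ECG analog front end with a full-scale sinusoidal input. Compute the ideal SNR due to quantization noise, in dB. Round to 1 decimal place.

116.1 dB

SNR = 6.02·19 + 1.76 = 116.14 dB.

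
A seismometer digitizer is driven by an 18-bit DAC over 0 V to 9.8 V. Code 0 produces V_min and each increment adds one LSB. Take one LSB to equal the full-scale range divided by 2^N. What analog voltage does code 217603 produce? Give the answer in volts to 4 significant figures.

V_FS = 9.8 V. LSB = 9.8 V / 2^18.
Output = V_min + (217603/262144) × range = 0 + 0.830090 × 9.8 V
      = 0 + 8.13488 = 8.13488 V.

8.135 V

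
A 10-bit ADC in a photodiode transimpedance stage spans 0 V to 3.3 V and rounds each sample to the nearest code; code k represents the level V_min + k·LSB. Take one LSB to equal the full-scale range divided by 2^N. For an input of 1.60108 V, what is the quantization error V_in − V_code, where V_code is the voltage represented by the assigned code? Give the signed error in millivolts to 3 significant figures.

Full-scale range = 3.3 V. LSB = 3.3 V / 2^10 ≈ 3.223 mV.
(V_in − V_min)/LSB = (1.60108 − (0)) × 1024/3.3 = 496.8200 → nearest code k = 497.
V_code = 0 + (497/1024) × 3.3 = 1.601660156 V.
V_in − V_code = 1.60108 − (1.601660156) = −0.580 mV.

−0.580 mV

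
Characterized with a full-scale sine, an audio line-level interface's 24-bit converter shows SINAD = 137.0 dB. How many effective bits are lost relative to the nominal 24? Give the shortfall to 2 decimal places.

Effective bits = (137.0 − 1.76)/6.02 = 22.4651.
Lost resolution: 24 − 22.4651 = 1.5349 bits.

1.53 bits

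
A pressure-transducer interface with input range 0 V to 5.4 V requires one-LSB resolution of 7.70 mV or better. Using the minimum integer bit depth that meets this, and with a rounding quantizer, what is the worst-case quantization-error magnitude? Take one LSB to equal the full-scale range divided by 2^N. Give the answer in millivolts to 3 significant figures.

2.64 mV

Full-scale range = 5.4 V.
Required number of levels: 5.4/7.70 mV = 701.30; smallest N with 2^N ≥ that is 10.
One LSB is 5.4 V / 1024 = 5.2734 mV.
|e|_max = LSB/2 = 2.64 mV.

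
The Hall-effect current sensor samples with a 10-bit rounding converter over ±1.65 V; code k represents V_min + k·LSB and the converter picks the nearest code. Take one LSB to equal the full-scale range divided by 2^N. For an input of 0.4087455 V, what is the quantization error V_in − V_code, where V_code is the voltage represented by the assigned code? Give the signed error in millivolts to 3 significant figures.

−0.532 mV

Range = 1.65 − (-1.65) = 3.3 V. LSB = 3.3 V / 2^10 ≈ 3.223 mV.
(0.4087455 − (-1.65)) / LSB = 2.0587455 × 1024/3.3 = 638.8350. Nearest integer: k = 639.
V_code = -1.65 + (639/1024) × 3.3 = 0.4092773438 V.
Error = V_in − V_code = 0.4087455 − (0.4092773438) = −0.532 mV.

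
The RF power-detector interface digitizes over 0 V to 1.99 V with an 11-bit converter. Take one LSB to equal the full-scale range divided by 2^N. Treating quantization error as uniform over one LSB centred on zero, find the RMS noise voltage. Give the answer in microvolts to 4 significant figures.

Full-scale range = 1.99 V.
LSB = 1.99 V / 2^11 = 0.971680 mV.
σ_q = LSB/√12 = 0.971680 mV/3.4641 = 280.5 µV.

280.5 µV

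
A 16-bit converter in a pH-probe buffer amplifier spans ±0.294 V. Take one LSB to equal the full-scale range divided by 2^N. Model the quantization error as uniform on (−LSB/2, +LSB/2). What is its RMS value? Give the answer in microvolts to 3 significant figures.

Full-scale range = 0.294 V − (-0.294 V) = 0.588 V.
LSB = 0.588 V / 2^16 = 8.9722 µV.
V_rms = LSB/√12 = 8.9722 µV / √12 = 2.59 µV.

2.59 µV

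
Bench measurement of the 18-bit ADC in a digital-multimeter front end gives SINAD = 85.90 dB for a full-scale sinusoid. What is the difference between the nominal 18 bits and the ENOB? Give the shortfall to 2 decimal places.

Effective bits = (85.90 − 1.76)/6.02 = 13.9767.
18 − 13.9767 = 4.02 bits below nominal.

4.02 bits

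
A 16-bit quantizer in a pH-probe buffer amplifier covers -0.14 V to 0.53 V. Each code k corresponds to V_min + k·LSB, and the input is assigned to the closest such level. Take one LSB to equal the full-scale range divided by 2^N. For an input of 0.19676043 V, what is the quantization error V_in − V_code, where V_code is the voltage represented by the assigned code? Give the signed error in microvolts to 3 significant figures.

+2.01 µV

Full-scale range = 0.53 V − (-0.14 V) = 0.67 V. LSB = 0.67 V / 2^16 ≈ 10.22 µV.
Position in LSBs: (0.19676043 − (-0.14)) × 65536/0.67 = 32940.1963; rounding gives k = 32940.
V_code = V_min + k × range/2^16 = -0.14 + 32940 × 0.67/65536 = 0.19675842285 V.
V_in − V_code = 0.19676043 − (0.19675842285) = +2.01 µV.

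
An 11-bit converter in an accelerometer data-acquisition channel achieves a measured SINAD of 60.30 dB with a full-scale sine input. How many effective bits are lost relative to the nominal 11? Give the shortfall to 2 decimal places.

1.28 bits

ENOB = (SINAD − 1.76)/6.02 = (60.30 − 1.76)/6.02 = 9.7243 bits.
Shortfall = 11 − 9.7243 = 1.2757 bits.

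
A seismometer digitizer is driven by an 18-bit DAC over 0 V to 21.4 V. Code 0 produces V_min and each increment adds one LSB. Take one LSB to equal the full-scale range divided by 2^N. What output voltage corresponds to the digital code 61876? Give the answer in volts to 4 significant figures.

5.051 V

V_FS = 21.4 V. LSB = 21.4 V / 2^18.
V_out = 0 + 61876 × (21.4/262144) V
      = 0 + 5.05122 = 5.05122 V.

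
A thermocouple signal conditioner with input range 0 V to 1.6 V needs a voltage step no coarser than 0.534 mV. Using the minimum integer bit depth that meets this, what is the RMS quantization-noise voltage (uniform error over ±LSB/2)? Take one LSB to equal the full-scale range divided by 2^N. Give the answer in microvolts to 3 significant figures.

113 µV

Span = 1.6 V.
Need 2^N ≥ 1.6 V / 0.534 mV = 2996 → N_min = 12.
One LSB is 1.6 V / 4096 = 390.63 µV.
RMS noise = LSB/√12 = 113 µV.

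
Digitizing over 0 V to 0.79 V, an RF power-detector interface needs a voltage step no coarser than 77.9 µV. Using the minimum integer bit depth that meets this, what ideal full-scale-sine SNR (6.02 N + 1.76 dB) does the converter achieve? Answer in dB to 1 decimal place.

86.0 dB

Full-scale range = 0.79 V.
0.79 V / 77.9 µV = 10140. Since 2^13 = 8192 and 2^14 = 16384, N = 14.
SNR = 6.02 × 14 + 1.76 = 86.04 dB.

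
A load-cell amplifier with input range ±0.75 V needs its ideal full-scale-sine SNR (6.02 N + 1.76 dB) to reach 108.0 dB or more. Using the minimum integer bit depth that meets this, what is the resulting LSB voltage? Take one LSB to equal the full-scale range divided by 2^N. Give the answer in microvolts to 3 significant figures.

Full-scale range = 0.75 V − (-0.75 V) = 1.5 V.
Solving 6.02 N ≥ 108.0 − 1.76: N ≥ 17.648. Round up → N = 18.
One LSB is 1.5 V / 262144 = 5.72 µV.

5.72 µV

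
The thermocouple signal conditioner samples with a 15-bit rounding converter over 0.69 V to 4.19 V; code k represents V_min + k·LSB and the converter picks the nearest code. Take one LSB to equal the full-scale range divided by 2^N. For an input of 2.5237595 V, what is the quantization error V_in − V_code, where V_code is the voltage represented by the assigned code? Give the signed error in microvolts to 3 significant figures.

The full-scale span is 4.19 − (0.69) = 3.5 V. LSB = 3.5 V / 2^15 ≈ 106.8 µV.
(2.5237595 − (0.69)) / LSB = 1.8337595 × 32768/3.5 = 17168.1804. Nearest integer: k = 17168.
Reconstructed level: 0.69 + 17168 × 3.5/32768 V = 2.5237402344 V.
e = 2.5237595 − (2.5237402344) = +19.3 µV.

+19.3 µV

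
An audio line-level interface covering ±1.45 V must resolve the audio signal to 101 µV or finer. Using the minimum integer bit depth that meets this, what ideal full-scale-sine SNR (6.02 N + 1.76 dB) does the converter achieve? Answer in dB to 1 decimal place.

92.1 dB

The full-scale span is 1.45 − (-1.45) = 2.9 V.
Levels needed ≥ 2.9/101 µV = 28710. 2^15 = 32768 suffices, so N_min = 15.
6.02(15) + 1.76 = 92.06 dB.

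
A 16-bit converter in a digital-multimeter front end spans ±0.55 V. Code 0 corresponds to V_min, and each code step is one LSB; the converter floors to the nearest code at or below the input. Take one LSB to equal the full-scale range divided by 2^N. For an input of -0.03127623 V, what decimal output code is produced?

Range = 0.55 − (-0.55) = 1.1 V. LSB = 1.1 V / 2^16 ≈ 16.78 µV.
V_in − V_min = -0.03127623 − (-0.55) = 0.51872377 V.
Divide by LSB: 0.51872377 × 65536/1.1 = 30904.6191.
Truncating gives code 30904.

30904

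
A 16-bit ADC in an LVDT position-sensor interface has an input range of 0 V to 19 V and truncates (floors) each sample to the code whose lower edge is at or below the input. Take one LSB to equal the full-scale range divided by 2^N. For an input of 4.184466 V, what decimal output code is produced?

Span = 19 V. LSB = 19 V / 2^16 ≈ 289.9 µV.
(V_in − V_min) × 2^16/range = (4.184466 − (0)) × 65536/19 = 14433.324.
Floor → code = 14433.

14433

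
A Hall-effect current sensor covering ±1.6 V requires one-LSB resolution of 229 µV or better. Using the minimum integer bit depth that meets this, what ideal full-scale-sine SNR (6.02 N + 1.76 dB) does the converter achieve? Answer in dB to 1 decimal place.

86.0 dB

Span: 1.6 V − (-1.6 V) = 3.2 V.
3.2 V / 229 µV = 13970. Since 2^13 = 8192 and 2^14 = 16384, N = 14.
SNR = 6.02 × 14 + 1.76 = 86.04 dB.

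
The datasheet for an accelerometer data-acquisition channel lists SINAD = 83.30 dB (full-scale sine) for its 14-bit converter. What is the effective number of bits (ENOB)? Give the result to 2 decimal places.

13.54 bits

ENOB = (SINAD − 1.76) / 6.02 = (83.30 − 1.76) / 6.02 = 81.54 / 6.02 = 13.5449.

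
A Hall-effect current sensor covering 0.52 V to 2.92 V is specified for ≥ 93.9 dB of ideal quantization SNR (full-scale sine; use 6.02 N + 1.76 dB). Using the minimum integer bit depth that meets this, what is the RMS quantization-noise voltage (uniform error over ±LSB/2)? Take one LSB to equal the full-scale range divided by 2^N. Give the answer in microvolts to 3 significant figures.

Full-scale range = 2.92 V − (0.52 V) = 2.4 V.
6.02 N + 1.76 ≥ 93.9 gives N ≥ 15.306, so the minimum integer is 16.
LSB = 2.4 V / 2^16 = 36.621 µV.
σ_q = LSB/√12 = 36.621 µV/3.4641 = 10.6 µV.

10.6 µV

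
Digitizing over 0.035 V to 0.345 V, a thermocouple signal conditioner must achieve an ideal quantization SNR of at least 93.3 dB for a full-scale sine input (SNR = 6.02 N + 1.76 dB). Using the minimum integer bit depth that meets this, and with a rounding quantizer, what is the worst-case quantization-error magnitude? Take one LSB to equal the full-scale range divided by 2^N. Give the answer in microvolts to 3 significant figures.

2.37 µV

The full-scale span is 0.345 − (0.035) = 0.31 V.
Required N = ⌈(93.3 − 1.76)/6.02⌉ = ⌈15.206⌉ = 16.
One LSB is 0.31 V / 65536 = 4.7302 µV.
Half an LSB is 2.37 µV.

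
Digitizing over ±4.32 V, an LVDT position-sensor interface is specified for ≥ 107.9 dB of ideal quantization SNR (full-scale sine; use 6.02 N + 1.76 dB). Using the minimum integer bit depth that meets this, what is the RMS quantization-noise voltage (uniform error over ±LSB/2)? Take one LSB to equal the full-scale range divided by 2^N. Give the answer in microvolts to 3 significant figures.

The full-scale span is 4.32 − (-4.32) = 8.64 V.
Solving 6.02 N ≥ 107.9 − 1.76: N ≥ 17.631. Round up → N = 18.
LSB = 8.64 V ÷ 2^18 = 8.64/262144 V = 32.959 µV.
σ_q = LSB/√12 = 32.959 µV/3.4641 = 9.51 µV.

9.51 µV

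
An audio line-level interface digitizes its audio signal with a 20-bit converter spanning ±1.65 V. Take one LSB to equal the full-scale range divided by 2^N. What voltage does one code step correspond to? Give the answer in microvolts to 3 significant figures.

Full-scale range = 1.65 V − (-1.65 V) = 3.3 V.
There are 2^20 = 1048576 steps.
Step size = 3.3/1048576 V = 3.15 µV.

3.15 µV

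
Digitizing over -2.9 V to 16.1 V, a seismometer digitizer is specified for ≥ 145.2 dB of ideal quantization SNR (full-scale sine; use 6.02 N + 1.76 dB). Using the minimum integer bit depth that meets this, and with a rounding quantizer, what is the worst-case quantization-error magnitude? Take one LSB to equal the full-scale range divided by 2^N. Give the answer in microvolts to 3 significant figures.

Full-scale range = 16.1 V − (-2.9 V) = 19 V.
N ≥ (145.2 − 1.76)/6.02 = 23.827 → N_min = 24.
Step size = 19/16777216 V = 1.1325 µV.
|e|_max = LSB/2 = 0.566 µV.

0.566 µV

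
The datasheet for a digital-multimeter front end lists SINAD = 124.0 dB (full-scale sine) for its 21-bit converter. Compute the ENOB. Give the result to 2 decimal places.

Inverting SNR = 6.02 N + 1.76: N_eff = (124.0 − 1.76)/6.02 = 20.3056.

20.31 bits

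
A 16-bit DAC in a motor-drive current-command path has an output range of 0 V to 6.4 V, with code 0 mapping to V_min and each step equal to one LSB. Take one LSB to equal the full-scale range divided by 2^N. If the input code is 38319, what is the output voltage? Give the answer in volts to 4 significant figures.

Range is 6.4 V. LSB = 6.4 V / 2^16.
V_out = V_min + code × LSB = 0 V + 38319 × 6.4 V / 65536
      = 0 V + 3.74209 V = 3.74209 V.

3.742 V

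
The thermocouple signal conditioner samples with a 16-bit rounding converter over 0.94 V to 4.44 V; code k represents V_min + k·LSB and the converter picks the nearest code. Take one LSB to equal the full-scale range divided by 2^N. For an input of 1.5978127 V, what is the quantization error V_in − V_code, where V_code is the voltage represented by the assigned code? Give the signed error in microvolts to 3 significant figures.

Span: 4.44 V − (0.94 V) = 3.5 V. LSB = 3.5 V / 2^16 ≈ 53.41 µV.
(V_in − V_min)/LSB = (1.5978127 − (0.94)) × 65536/3.5 = 12317.2609 → nearest code k = 12317.
V_code = V_min + k × range/2^16 = 0.94 + 12317 × 3.5/65536 = 1.5977987671 V.
Error = V_in − V_code = 1.5978127 − (1.5977987671) = +13.9 µV.

+13.9 µV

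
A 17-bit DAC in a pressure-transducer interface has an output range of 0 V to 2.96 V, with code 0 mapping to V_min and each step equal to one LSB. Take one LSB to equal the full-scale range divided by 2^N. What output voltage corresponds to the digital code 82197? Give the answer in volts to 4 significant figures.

1.856 V

Full-scale range = 2.96 V. LSB = 2.96 V / 2^17.
Output = V_min + (82197/131072) × range = 0 + 0.627113 × 2.96 V
      = 0 V + 1.85626 V = 1.85626 V.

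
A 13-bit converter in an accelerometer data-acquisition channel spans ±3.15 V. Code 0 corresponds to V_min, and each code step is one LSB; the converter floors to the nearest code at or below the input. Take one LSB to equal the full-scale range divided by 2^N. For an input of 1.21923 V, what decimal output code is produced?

5681

Full-scale range = 3.15 V − (-3.15 V) = 6.3 V. LSB = 6.3 V / 2^13 ≈ 0.7690 mV.
(V_in − V_min) × 2^13/range = (1.21923 − (-3.15)) × 8192/6.3 = 5681.386.
Floor → code = 5681.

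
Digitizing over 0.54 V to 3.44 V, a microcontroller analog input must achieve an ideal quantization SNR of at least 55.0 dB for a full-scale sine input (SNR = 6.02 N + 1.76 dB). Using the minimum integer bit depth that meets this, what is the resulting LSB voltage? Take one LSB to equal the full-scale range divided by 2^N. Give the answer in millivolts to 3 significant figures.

5.66 mV

The full-scale span is 3.44 − (0.54) = 2.9 V.
Solving 6.02 N ≥ 55.0 − 1.76: N ≥ 8.844. Round up → N = 9.
One LSB is 2.9 V / 512 = 5.66 mV.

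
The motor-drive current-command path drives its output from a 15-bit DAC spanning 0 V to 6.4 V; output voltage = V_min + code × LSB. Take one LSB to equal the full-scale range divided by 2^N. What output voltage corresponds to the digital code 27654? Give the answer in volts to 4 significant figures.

5.401 V

Span = 6.4 V. LSB = 6.4 V / 2^15.
V_out = 0 + 27654 × (6.4/32768) V
      = 0 + 5.40117 = 5.40117 V.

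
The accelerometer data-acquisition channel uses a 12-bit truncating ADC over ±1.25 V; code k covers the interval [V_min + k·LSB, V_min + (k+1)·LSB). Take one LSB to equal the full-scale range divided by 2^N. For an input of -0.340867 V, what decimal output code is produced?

The full-scale span is 1.25 − (-1.25) = 2.5 V. LSB = 2.5 V / 2^12 ≈ 0.6104 mV.
code = ⌊(V_in − V_min)/LSB⌋ = ⌊(V_in − V_min) × 2^12 / range⌋
     = ⌊(-0.340867 − (-1.25)) × 4096 / 2.5⌋ = ⌊0.909133 × 4096/2.5⌋
     = ⌊1489.524⌋ = 1489.

1489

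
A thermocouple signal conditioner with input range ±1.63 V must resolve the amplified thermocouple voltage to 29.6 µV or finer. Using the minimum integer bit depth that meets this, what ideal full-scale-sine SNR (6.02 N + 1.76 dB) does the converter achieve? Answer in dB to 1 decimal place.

104.1 dB

The full-scale span is 1.63 − (-1.63) = 3.26 V.
Need 2^N ≥ 3.26 V / 29.6 µV = 110100 → N_min = 17.
6.02(17) + 1.76 = 104.10 dB.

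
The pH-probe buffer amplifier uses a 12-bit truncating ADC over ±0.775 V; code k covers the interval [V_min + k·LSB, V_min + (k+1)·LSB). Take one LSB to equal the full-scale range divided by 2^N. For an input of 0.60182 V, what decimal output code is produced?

Range = 0.775 − (-0.775) = 1.55 V. LSB = 1.55 V / 2^12 ≈ 378.4 µV.
V_in − V_min = 0.60182 − (-0.775) = 1.37682 V.
Divide by LSB: 1.37682 × 4096/1.55 = 3638.3579.
Truncating gives code 3638.

3638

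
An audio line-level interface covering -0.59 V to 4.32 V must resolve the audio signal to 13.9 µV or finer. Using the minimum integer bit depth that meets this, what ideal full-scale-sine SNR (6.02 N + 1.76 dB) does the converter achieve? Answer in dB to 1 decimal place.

116.1 dB

Span: 4.32 V − (-0.59 V) = 4.91 V.
Need 2^N ≥ 4.91 V / 13.9 µV = 353200 → N_min = 19.
6.02(19) + 1.76 = 116.14 dB.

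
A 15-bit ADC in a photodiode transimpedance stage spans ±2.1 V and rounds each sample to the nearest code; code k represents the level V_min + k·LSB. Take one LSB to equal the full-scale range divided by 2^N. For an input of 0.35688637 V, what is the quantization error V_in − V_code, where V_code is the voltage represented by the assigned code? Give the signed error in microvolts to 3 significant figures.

Range = 2.1 − (-2.1) = 4.2 V. LSB = 4.2 V / 2^15 ≈ 128.2 µV.
(V_in − V_min)/LSB = (0.35688637 − (-2.1)) × 32768/4.2 = 19168.3935 → nearest code k = 19168.
V_code = V_min + k × range/2^15 = -2.1 + 19168 × 4.2/32768 = 0.35683593750 V.
e = 0.35688637 − (0.35683593750) = +50.4 µV.

+50.4 µV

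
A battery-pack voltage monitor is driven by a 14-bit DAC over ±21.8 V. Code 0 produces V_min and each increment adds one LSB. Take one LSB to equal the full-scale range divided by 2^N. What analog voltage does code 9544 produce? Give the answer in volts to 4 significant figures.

3.598 V

Span: 21.8 V − (-21.8 V) = 43.6 V. LSB = 43.6 V / 2^14.
V_out = V_min + code × LSB = -21.8 V + 9544 × 43.6 V / 16384
      = -21.8 + 25.3979 = 3.59785 V.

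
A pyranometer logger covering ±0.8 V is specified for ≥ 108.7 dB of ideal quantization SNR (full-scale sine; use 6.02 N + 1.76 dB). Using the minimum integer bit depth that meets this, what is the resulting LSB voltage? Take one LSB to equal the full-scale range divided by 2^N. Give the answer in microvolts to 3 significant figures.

6.10 µV

The full-scale span is 0.8 − (-0.8) = 1.6 V.
Solving 6.02 N ≥ 108.7 − 1.76: N ≥ 17.764. Round up → N = 18.
One LSB is 1.6 V / 262144 = 6.10 µV.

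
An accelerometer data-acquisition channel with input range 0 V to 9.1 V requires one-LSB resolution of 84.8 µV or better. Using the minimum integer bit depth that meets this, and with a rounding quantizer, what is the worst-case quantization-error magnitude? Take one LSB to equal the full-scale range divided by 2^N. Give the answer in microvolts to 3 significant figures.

34.7 µV

Span = 9.1 V.
Required number of levels: 9.1/84.8 µV = 107310; smallest N with 2^N ≥ that is 17.
LSB = 9.1 V ÷ 2^17 = 9.1/131072 V = 69.427 µV.
Max error for round-to-nearest is LSB/2 = 34.7 µV.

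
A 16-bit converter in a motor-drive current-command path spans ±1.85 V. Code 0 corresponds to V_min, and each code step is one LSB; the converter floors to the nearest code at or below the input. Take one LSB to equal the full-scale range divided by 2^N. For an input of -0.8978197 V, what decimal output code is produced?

Full-scale range = 1.85 V − (-1.85 V) = 3.7 V. LSB = 3.7 V / 2^16 ≈ 56.46 µV.
(V_in − V_min) × 2^16/range = (-0.8978197 − (-1.85)) × 65536/3.7 = 16865.429.
Floor → code = 16865.

16865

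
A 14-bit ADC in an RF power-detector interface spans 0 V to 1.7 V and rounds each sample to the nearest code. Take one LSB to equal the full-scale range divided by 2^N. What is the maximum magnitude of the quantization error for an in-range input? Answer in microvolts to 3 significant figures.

Range is 1.7 V.
LSB = 1.7 V / 2^14 = 103.76 µV.
A rounding quantizer has |error| ≤ LSB/2 = 51.9 µV.

51.9 µV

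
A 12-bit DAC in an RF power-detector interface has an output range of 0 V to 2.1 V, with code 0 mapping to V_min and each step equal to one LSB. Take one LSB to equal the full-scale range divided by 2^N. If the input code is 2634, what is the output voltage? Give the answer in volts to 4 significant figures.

1.350 V

Span = 2.1 V. LSB = 2.1 V / 2^12.
Output = V_min + (2634/4096) × range = 0 + 0.643066 × 2.1 V
      = 0 + 1.35044 = 1.35044 V.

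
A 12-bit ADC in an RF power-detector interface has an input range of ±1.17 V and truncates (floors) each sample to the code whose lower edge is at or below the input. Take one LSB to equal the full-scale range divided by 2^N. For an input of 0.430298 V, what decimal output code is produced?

2801

Range = 1.17 − (-1.17) = 2.34 V. LSB = 2.34 V / 2^12 ≈ 0.5713 mV.
code = ⌊(V_in − V_min)/LSB⌋ = ⌊(V_in − V_min) × 2^12 / range⌋
     = ⌊(0.430298 − (-1.17)) × 4096 / 2.34⌋ = ⌊1.600298 × 4096/2.34⌋
     = ⌊2801.205⌋ = 2801.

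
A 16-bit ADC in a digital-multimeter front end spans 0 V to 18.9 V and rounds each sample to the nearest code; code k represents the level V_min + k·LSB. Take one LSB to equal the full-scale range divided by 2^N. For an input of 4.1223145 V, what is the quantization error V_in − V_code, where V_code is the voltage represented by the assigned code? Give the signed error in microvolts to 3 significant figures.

Range is 18.9 V. LSB = 18.9 V / 2^16 ≈ 288.4 µV.
(4.1223145 − (0)) / LSB = 4.1223145 × 65536/18.9 = 14294.1801. Nearest integer: k = 14294.
Reconstructed level: 0 + 14294 × 18.9/65536 V = 4.1222625732 V.
e = 4.1223145 − (4.1222625732) = +51.9 µV.

+51.9 µV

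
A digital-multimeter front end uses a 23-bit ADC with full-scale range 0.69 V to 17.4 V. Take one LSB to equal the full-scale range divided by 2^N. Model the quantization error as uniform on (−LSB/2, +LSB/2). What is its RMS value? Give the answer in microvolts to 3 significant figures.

Range = 17.4 − (0.69) = 16.71 V.
LSB = 16.71 V ÷ 2^23 = 16.71/8388608 V = 1.9920 µV.
V_rms = LSB/√12 = 1.9920 µV / √12 = 0.575 µV.

0.575 µV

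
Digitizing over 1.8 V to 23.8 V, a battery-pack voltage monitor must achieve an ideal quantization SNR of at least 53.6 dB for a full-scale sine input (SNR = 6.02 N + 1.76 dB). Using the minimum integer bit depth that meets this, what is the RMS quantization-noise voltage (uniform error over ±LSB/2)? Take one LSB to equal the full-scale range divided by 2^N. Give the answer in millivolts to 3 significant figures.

12.4 mV

Range = 23.8 − (1.8) = 22 V.
Solving 6.02 N ≥ 53.6 − 1.76: N ≥ 8.611. Round up → N = 9.
Step size = 22/512 V = 42.969 mV.
V_rms = LSB/√12 = 12.4 mV.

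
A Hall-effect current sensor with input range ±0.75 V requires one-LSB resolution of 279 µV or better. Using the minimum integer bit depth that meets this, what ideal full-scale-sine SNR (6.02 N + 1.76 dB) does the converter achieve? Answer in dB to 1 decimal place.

80.0 dB

Full-scale range = 0.75 V − (-0.75 V) = 1.5 V.
Need 2^N ≥ 1.5 V / 279 µV = 5376 → N_min = 13.
Ideal SNR at N = 13: 6.02·13 + 1.76 = 80.0 dB.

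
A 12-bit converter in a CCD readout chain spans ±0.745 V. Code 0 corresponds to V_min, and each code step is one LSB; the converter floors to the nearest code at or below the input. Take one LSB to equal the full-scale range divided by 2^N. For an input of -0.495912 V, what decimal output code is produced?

Full-scale range = 0.745 V − (-0.745 V) = 1.49 V. LSB = 1.49 V / 2^12 ≈ 363.8 µV.
V_in − V_min = -0.495912 − (-0.745) = 0.249088 V.
Divide by LSB: 0.249088 × 4096/1.49 = 684.7412.
Truncating gives code 684.

684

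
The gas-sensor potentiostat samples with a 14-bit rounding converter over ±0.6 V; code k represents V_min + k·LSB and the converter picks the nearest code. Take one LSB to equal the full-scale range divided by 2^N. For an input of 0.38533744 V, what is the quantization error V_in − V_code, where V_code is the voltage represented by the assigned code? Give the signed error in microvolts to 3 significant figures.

The full-scale span is 0.6 − (-0.6) = 1.2 V. LSB = 1.2 V / 2^14 ≈ 73.24 µV.
(V_in − V_min)/LSB = (0.38533744 − (-0.6)) × 16384/1.2 = 13453.1405 → nearest code k = 13453.
V_code = -0.6 + (13453/16384) × 1.2 = 0.38532714844 V.
Error = V_in − V_code = 0.38533744 − (0.38532714844) = +10.3 µV.

+10.3 µV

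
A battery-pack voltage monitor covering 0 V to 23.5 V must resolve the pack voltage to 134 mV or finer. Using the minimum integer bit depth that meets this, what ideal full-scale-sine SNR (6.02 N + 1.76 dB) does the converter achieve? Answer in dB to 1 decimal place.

V_FS = 23.5 V.
Required number of levels: 23.5/134 mV = 175.37; smallest N with 2^N ≥ that is 8.
SNR = 6.02 × 8 + 1.76 = 49.92 dB.

49.9 dB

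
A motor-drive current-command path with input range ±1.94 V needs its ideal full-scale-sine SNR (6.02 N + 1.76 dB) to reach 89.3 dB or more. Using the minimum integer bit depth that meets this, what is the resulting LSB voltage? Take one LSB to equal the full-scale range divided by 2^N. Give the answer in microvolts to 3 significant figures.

Span: 1.94 V − (-1.94 V) = 3.88 V.
Required N = ⌈(89.3 − 1.76)/6.02⌉ = ⌈14.542⌉ = 15.
LSB = 3.88 V ÷ 2^15 = 3.88/32768 V = 118 µV.

118 µV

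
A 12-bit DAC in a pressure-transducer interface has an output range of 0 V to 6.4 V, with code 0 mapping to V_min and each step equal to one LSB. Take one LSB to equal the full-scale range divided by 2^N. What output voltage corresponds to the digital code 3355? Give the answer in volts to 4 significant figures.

Span = 6.4 V. LSB = 6.4 V / 2^12.
V_out = 0 + 3355 × (6.4/4096) V
      = 0 V + 5.24219 V = 5.24219 V.

5.242 V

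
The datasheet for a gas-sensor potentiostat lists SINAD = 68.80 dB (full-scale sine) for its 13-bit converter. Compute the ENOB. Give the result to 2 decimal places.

11.14 bits

ENOB = (SINAD − 1.76) / 6.02 = (68.80 − 1.76) / 6.02 = 67.04 / 6.02 = 11.1362.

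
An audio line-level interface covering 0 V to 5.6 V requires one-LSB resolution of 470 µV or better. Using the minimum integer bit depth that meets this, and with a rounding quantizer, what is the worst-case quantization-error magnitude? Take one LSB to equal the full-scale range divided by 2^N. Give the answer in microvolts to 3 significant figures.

171 µV

Range is 5.6 V.
Need 2^N ≥ 5.6 V / 470 µV = 11910 → N_min = 14.
One LSB is 5.6 V / 16384 = 341.80 µV.
Half an LSB is 171 µV.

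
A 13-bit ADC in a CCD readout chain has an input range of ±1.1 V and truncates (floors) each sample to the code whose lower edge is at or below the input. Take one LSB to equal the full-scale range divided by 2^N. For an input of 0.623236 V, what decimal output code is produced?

6416

Range = 1.1 − (-1.1) = 2.2 V. LSB = 2.2 V / 2^13 ≈ 268.6 µV.
V_in − V_min = 0.623236 − (-1.1) = 1.723236 V.
Divide by LSB: 1.723236 × 8192/2.2 = 6416.7042.
Truncating gives code 6416.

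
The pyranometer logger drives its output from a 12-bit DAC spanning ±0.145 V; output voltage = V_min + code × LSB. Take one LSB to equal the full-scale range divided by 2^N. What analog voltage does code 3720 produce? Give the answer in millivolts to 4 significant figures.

Range = 0.145 − (-0.145) = 0.29 V. LSB = 0.29 V / 2^12.
Output = V_min + (3720/4096) × range = -0.145 + 0.908203 × 0.29 V
      = -0.145 V + 0.263379 V = 0.118379 V.

118.4 mV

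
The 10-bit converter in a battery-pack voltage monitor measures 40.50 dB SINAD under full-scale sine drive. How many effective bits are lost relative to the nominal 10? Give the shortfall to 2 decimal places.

3.56 bits

Effective bits = (40.50 − 1.76)/6.02 = 6.4352.
10 − 6.4352 = 3.56 bits below nominal.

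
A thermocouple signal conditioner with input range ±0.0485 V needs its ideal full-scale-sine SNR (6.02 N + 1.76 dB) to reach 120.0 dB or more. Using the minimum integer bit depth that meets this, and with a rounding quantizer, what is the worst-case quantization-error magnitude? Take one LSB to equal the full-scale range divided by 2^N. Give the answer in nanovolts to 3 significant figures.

46.3 nV

The full-scale span is 0.0485 − (-0.0485) = 0.097 V.
Solving 6.02 N ≥ 120.0 − 1.76: N ≥ 19.641. Round up → N = 20.
Step size = 0.097/1048576 V = 92.506 nV.
Half an LSB is 46.3 nV.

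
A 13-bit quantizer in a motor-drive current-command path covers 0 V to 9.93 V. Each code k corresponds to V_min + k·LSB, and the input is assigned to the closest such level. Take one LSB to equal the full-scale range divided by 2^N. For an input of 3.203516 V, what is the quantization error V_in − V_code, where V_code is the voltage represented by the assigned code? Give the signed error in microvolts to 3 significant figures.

Full-scale range = 9.93 V. LSB = 9.93 V / 2^13 ≈ 1.212 mV.
(3.203516 − (0)) / LSB = 3.203516 × 8192/9.93 = 2642.8200. Nearest integer: k = 2643.
Reconstructed level: 0 + 2643 × 9.93/8192 V = 3.203734131 V.
Error = V_in − V_code = 3.203516 − (3.203734131) = −218 µV.

−218 µV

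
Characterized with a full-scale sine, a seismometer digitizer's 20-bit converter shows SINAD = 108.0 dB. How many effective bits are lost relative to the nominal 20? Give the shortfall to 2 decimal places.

ENOB = (SINAD − 1.76)/6.02 = (108.0 − 1.76)/6.02 = 17.6478 bits.
Shortfall = 20 − 17.6478 = 2.3522 bits.

2.35 bits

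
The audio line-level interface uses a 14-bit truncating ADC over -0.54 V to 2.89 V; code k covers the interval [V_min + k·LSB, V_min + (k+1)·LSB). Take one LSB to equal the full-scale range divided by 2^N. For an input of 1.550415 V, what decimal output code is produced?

Full-scale range = 2.89 V − (-0.54 V) = 3.43 V. LSB = 3.43 V / 2^14 ≈ 209.4 µV.
V_in − V_min = 1.550415 − (-0.54) = 2.090415 V.
Divide by LSB: 2.090415 × 16384/3.43 = 9985.2360.
Truncating gives code 9985.

9985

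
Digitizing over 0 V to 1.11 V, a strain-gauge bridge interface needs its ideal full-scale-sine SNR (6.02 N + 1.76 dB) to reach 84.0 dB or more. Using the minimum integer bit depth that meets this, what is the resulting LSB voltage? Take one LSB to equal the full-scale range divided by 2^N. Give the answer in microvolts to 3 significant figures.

67.7 µV

Full-scale range = 1.11 V.
Required N = ⌈(84.0 − 1.76)/6.02⌉ = ⌈13.661⌉ = 14.
LSB = 1.11 V / 2^14 = 67.7 µV.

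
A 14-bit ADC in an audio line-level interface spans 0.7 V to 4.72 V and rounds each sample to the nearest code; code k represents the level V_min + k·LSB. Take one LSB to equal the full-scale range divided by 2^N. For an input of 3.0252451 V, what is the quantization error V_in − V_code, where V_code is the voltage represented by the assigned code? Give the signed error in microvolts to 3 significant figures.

The full-scale span is 4.72 − (0.7) = 4.02 V. LSB = 4.02 V / 2^14 ≈ 245.4 µV.
(V_in − V_min)/LSB = (3.0252451 − (0.7)) × 16384/4.02 = 9476.8198 → nearest code k = 9477.
V_code = V_min + k × range/2^14 = 0.7 + 9477 × 4.02/16384 = 3.0252893066 V.
Error = V_in − V_code = 3.0252451 − (3.0252893066) = −44.2 µV.

−44.2 µV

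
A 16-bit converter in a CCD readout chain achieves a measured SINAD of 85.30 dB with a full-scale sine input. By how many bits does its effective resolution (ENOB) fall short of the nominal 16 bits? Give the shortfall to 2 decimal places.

2.12 bits

N_eff = (85.30 − 1.76)/6.02 = 13.8771 bits.
Shortfall = 16 − 13.8771 = 2.1229 bits.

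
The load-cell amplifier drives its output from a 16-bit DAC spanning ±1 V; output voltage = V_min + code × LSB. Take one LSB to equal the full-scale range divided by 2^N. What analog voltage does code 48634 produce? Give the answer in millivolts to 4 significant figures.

Range = 1 − (-1) = 2 V. LSB = 2 V / 2^16.
V_out = -1 + 48634 × (2/65536) V
      = -1 V + 1.48419 V = 0.484192 V.

484.2 mV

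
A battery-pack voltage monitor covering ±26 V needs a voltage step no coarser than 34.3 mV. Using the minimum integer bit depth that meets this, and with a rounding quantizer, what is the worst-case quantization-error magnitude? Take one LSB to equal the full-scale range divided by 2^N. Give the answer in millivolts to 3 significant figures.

12.7 mV

Range = 26 − (-26) = 52 V.
Levels needed ≥ 52/34.3 mV = 1516. 2^11 = 2048 suffices, so N_min = 11.
LSB = 52 V ÷ 2^11 = 52/2048 V = 25.391 mV.
Max error for round-to-nearest is LSB/2 = 12.7 mV.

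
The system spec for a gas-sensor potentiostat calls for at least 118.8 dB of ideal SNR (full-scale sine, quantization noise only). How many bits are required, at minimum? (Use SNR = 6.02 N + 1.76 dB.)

20 bits

Required N = ⌈(118.8 − 1.76)/6.02⌉ = ⌈19.442⌉ = 20.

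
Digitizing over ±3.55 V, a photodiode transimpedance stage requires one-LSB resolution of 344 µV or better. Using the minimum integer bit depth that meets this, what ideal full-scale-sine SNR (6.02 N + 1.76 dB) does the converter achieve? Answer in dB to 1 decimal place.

Range = 3.55 − (-3.55) = 7.1 V.
7.1 V / 344 µV = 20640. Since 2^14 = 16384 and 2^15 = 32768, N = 15.
6.02(15) + 1.76 = 92.06 dB.

92.1 dB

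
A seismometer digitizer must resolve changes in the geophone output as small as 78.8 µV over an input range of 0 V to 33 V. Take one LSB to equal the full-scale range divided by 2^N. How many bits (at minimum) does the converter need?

19 bits

Full-scale range = 33 V.
Levels needed ≥ 33/78.8 µV = 418800. 2^19 = 524288 suffices, so N_min = 19.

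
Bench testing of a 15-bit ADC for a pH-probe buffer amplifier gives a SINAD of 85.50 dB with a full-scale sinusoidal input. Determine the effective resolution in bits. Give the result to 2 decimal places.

13.91 bits

Inverting SNR = 6.02 N + 1.76: N_eff = (85.50 − 1.76)/6.02 = 13.9103.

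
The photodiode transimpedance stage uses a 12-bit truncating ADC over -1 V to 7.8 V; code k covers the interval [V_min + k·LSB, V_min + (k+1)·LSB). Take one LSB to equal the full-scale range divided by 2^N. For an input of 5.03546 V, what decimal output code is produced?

2809

Range = 7.8 − (-1) = 8.8 V. LSB = 8.8 V / 2^12 ≈ 2.148 mV.
V_in − V_min = 5.03546 − (-1) = 6.03546 V.
Divide by LSB: 6.03546 × 4096/8.8 = 2809.2323.
Truncating gives code 2809.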